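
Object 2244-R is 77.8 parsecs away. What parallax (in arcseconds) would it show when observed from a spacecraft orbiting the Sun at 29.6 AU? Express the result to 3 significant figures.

p (arcsec) = B (AU) / d (pc).
p = 29.6 / 77.8 = 0.38046 arcsec.

0.380 arcsec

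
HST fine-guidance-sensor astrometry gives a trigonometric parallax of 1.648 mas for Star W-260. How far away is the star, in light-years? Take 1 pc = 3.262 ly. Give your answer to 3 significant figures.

p = 1.648 mas = 0.001648 arcsec.
d = 1/p = 1/0.001648 = 606.8 pc.
In light-years: 606.8 × 3.262 = 1979.4 ly.

1980 light years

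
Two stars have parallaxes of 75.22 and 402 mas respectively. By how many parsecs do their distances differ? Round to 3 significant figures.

d_A = 1/0.07522″ = 13.294 pc; d_B = 1/0.4020″ = 2.4876 pc.
|d_B − d_A| = |2.4876 − 13.294| = 10.806 pc.

10.8 pc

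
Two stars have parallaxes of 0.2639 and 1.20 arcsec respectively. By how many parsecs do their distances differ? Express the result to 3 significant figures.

2.96 pc

d_A = 1/0.2639″ = 3.7893 pc; d_B = 1/1.200″ = 0.83333 pc.
|d_B − d_A| = |0.83333 − 3.7893| = 2.956 pc.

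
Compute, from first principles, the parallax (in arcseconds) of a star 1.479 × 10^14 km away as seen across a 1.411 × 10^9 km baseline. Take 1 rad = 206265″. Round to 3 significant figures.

1.97 arcsec

θ ≈ B/d = (1.411 × 10^9) / (1.479 × 10^14) = 9.5402 × 10^-6 rad.
In arcseconds: 9.5402 × 10^-6 × 206265 = 1.9678″.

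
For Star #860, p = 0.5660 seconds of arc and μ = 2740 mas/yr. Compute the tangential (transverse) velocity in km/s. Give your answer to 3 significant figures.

22.9 km/s

d = 1/p = 1/0.5660″ = 1.7668 pc.
μ = 2740 mas/yr = 2.74 ″/yr.
v_t = 4.74 × μ × d = 4.74 × 2.74 × 1.7668 = 22.946 km/s.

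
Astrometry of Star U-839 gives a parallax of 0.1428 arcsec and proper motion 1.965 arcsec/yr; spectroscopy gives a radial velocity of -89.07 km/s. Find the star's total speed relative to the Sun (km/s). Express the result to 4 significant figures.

110.4 km/s

d = 1/p = 1/0.1428″ = 7.0028 pc.
v_t = 4.740 μ d = 4.740 × 1.965 × 7.0028 = 65.225 km/s.
v = √(v_r² + v_t²) = √((-89.07)² + 65.225²) = √12187.8 = 110.4 km/s.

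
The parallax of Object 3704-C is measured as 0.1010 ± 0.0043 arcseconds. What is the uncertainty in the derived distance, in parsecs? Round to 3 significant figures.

d = 1/p, so σ_d = σ_p / p².
σ_d = 0.00430 / (0.1010)² = 0.00430 / 0.010201 = 0.42153 pc.

0.422 pc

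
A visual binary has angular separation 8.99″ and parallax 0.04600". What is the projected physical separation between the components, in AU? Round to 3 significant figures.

d = 1/p = 1/0.04600″ = 21.739 pc.
At distance d (pc), an angle of θ arcsec spans θ·d AU: s = 8.99 × 21.739 = 195.43 AU.

195 AU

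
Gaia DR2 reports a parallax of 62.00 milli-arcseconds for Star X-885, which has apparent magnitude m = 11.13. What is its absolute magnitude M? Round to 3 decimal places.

M = 10.092

d = 1/p = 1/0.06200″ = 16.129 pc.
m − M = 5 log₁₀(16.129) − 5 = 6.0380 − 5 = 1.0380.
M = m − (m − M) = 11.13 − 1.0380 = 10.092.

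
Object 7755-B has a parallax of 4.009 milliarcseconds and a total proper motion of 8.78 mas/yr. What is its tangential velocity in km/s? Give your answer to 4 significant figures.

d = 1/p = 1/0.004009″ = 249.44 pc.
μ = 8.78 mas/yr = 0.00878 ″/yr.
v_t = 4.74 × μ × d = 4.74 × 0.00878 × 249.44 = 10.381 km/s.

10.38 km/s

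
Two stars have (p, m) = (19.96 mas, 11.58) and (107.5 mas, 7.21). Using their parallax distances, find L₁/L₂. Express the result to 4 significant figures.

L₁/L₂ = 0.5182

d₁ = 1/p₁ = 1/0.01996″ = 50.1 pc; d₂ = 1/p₂ = 1/0.1075″ = 9.3023 pc.
M₁ = m₁ − 5 log₁₀ d₁ + 5 = 11.58 − 8.4992 + 5 = 8.0808.
M₂ = 7.21 − 4.8430 + 5 = 7.3670.
L₁/L₂ = 10^(0.4(M₂ − M₁)) = 10^(0.4 × (-0.7138)) = 10^(-0.28552) = 0.51818.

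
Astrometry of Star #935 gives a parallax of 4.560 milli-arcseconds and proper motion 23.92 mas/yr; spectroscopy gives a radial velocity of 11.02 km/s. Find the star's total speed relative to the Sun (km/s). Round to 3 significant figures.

27.2 km/s

d = 1/p = 1/0.004560″ = 219.3 pc.
μ = 23.92 mas/yr = 0.02392 ″/yr.
v_t = 4.740 μ d = 4.740 × 0.02392 × 219.3 = 24.864 km/s.
v = √(v_r² + v_t²) = √(11.02² + 24.864²) = √739.659 = 27.197 km/s.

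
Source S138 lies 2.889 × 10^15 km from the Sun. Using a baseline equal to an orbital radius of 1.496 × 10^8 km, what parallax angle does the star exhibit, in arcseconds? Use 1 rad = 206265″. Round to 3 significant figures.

θ ≈ B/d = (1.496 × 10^8) / (2.889 × 10^15) = 5.1783 × 10^-8 rad.
In arcseconds: 5.1783 × 10^-8 × 206265 = 0.010681″.

0.0107 arcsec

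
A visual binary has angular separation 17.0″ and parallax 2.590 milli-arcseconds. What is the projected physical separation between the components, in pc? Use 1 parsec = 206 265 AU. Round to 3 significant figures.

0.0318 pc

d = 1/p = 1/0.002590″ = 386.1 pc.
At distance d (pc), an angle of θ arcsec spans θ·d AU: s = 17.0 × 386.1 = 6563.7 AU.
= 6563.7 / 206265 = 0.031822 pc.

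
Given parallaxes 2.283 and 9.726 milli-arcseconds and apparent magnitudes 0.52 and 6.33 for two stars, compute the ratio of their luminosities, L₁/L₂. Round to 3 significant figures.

d₁ = 1/p₁ = 1/0.002283″ = 438.02 pc; d₂ = 1/p₂ = 1/0.009726″ = 102.82 pc.
M₁ = m₁ − 5 log₁₀ d₁ + 5 = 0.52 − 13.2075 + 5 = -7.6875.
M₂ = 6.33 − 10.0604 + 5 = 1.2696.
L₁/L₂ = 10^(0.4(M₂ − M₁)) = 10^(0.4 × 8.9571) = 10^3.58284 = 3826.8.

L₁/L₂ = 3830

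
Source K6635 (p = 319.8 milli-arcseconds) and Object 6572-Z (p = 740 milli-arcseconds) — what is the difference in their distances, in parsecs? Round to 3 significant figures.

d_A = 1/0.3198″ = 3.127 pc; d_B = 1/0.7400″ = 1.3514 pc.
|d_B − d_A| = |1.3514 − 3.127| = 1.7756 pc.

1.78 pc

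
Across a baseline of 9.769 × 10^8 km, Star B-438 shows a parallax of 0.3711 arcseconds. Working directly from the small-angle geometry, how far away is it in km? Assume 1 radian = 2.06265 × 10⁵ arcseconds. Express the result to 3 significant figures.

θ = 0.3711″ = 0.3711/206265 = 1.7991 × 10^-6 rad.
d = B/θ = (9.769 × 10^8) / (1.7991 × 10^-6) = 5.4299 × 10^14 km.

5.43 × 10^14 km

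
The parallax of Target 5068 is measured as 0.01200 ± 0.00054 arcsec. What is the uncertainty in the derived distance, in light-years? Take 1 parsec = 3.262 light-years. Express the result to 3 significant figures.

d = 1/p, so σ_d = σ_p / p².
σ_d = 0.000540 / (0.01200)² = 0.000540 / 0.000144 = 3.75 pc = 3.75 × 3.262 ly = 12.233 ly.

12.2 ly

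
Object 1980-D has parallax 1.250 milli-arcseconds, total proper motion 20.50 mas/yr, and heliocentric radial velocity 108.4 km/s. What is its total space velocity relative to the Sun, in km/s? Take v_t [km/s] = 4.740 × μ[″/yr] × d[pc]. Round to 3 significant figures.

d = 1/p = 1/0.001250″ = 800 pc.
μ = 20.50 mas/yr = 0.02050 ″/yr.
v_t = 4.740 μ d = 4.740 × 0.02050 × 800 = 77.736 km/s.
v = √(v_r² + v_t²) = √(108.4² + 77.736²) = √17793.4 = 133.39 km/s.

133 km/s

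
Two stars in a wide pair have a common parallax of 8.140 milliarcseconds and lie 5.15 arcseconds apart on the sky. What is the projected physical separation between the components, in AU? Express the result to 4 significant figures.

632.7 AU

d = 1/p = 1/0.008140″ = 122.85 pc.
At distance d (pc), an angle of θ arcsec spans θ·d AU: s = 5.15 × 122.85 = 632.68 AU.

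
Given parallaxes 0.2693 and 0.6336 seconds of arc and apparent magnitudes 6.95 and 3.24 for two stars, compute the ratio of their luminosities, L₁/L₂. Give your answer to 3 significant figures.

L₁/L₂ = 0.182

d₁ = 1/p₁ = 1/0.2693″ = 3.7133 pc; d₂ = 1/p₂ = 1/0.6336″ = 1.5783 pc.
M₁ = m₁ − 5 log₁₀ d₁ + 5 = 6.95 − 2.8488 + 5 = 9.1012.
M₂ = 3.24 − 0.9909 + 5 = 7.2491.
L₁/L₂ = 10^(0.4(M₂ − M₁)) = 10^(0.4 × (-1.8521)) = 10^(-0.74084) = 0.18162.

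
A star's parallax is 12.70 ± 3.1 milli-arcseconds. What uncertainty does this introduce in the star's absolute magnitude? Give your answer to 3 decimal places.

σ_M = 0.530 mag

M = m − 5 log₁₀ d + 5 = m + 5 log₁₀ p + 5, so ∂M/∂p = 5/(p ln 10).
σ_M = (5/ln 10) · (σ_p/p) = 2.1715 × 3.1/12.70 = 2.1715 × 0.24409 = 0.53004.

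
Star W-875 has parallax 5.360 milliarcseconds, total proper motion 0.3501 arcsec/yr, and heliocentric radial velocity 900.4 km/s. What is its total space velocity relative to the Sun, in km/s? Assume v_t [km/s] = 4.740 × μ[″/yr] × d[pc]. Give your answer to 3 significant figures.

d = 1/p = 1/0.005360″ = 186.57 pc.
v_t = 4.740 μ d = 4.740 × 0.3501 × 186.57 = 309.61 km/s.
v = √(v_r² + v_t²) = √(900.4² + 309.61²) = √906579 = 952.14 km/s.

952 km/s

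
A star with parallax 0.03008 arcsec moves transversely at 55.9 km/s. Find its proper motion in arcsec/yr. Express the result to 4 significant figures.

d = 1/p = 1/0.03008″ = 33.245 pc.
μ = v_t / (4.74 d) = 55.9 / (4.74 × 33.245) = 55.9 / 157.58 = 0.35474 ″/yr.

0.3547 arcsec/yr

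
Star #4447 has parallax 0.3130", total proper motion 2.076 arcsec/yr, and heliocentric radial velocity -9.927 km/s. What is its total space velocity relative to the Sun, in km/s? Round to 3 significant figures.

33.0 km/s

d = 1/p = 1/0.3130″ = 3.1949 pc.
v_t = 4.740 μ d = 4.740 × 2.076 × 3.1949 = 31.439 km/s.
v = √(v_r² + v_t²) = √((-9.927)² + 31.439²) = √1086.96 = 32.969 km/s.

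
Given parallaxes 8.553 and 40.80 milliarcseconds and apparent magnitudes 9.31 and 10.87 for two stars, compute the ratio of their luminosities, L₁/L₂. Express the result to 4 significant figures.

d₁ = 1/p₁ = 1/0.008553″ = 116.92 pc; d₂ = 1/p₂ = 1/0.04080″ = 24.51 pc.
M₁ = m₁ − 5 log₁₀ d₁ + 5 = 9.31 − 10.3394 + 5 = 3.9706.
M₂ = 10.87 − 6.9467 + 5 = 8.9233.
L₁/L₂ = 10^(0.4(M₂ − M₁)) = 10^(0.4 × 4.9527) = 10^1.98108 = 95.737.

L₁/L₂ = 95.74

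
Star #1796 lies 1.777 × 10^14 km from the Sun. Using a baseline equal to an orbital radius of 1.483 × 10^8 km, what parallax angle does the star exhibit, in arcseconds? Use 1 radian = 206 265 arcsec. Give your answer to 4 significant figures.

θ ≈ B/d = (1.483 × 10^8) / (1.777 × 10^14) = 8.3455 × 10^-7 rad.
In arcseconds: 8.3455 × 10^-7 × 206265 = 0.17214″.

0.1721 arcsec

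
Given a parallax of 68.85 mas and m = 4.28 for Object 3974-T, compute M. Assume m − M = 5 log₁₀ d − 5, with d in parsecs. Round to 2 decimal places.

M = 3.47

d = 1/p = 1/0.06885″ = 14.524 pc.
m − M = 5 log₁₀(14.524) − 5 = 5.8104 − 5 = 0.8104.
M = m − (m − M) = 4.28 − 0.8104 = 3.47.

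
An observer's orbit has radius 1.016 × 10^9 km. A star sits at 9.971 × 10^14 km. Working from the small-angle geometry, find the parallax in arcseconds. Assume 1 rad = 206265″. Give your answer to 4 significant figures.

θ ≈ B/d = (1.016 × 10^9) / (9.971 × 10^14) = 1.0190 × 10^-6 rad.
In arcseconds: 1.0190 × 10^-6 × 206265 = 0.21018″.

0.2102 arcsec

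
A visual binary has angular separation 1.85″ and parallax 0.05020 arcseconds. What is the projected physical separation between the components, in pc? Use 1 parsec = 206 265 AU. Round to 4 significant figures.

0.0001787 pc

d = 1/p = 1/0.05020″ = 19.92 pc.
At distance d (pc), an angle of θ arcsec spans θ·d AU: s = 1.85 × 19.92 = 36.852 AU.
= 36.852 / 206265 = 0.00017866 pc.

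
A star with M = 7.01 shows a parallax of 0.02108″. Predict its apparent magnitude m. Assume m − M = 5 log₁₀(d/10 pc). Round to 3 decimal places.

d = 1/p = 1/0.02108″ = 47.438 pc.
m − M = 5 log₁₀ d − 5 = 5 log₁₀(47.438) − 5 = 8.3806 − 5 = 3.3806.
m = M + (m − M) = 7.01 + 3.3806 = 10.391.

m = 10.391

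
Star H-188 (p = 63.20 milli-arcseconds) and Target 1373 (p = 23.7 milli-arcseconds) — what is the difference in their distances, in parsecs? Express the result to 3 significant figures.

26.4 pc

d_A = 1/0.06320″ = 15.823 pc; d_B = 1/0.02370″ = 42.194 pc.
|d_B − d_A| = |42.194 − 15.823| = 26.371 pc.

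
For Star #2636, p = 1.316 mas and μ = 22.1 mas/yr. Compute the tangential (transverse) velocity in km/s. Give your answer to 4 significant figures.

79.60 km/s

d = 1/p = 1/0.001316″ = 759.88 pc.
μ = 22.1 mas/yr = 0.0221 ″/yr.
v_t = 4.74 × μ × d = 4.74 × 0.0221 × 759.88 = 79.6 km/s.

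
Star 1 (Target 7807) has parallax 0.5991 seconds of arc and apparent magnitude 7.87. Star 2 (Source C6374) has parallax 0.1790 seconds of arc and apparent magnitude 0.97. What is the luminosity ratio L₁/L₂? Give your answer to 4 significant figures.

d₁ = 1/p₁ = 1/0.5991″ = 1.6692 pc; d₂ = 1/p₂ = 1/0.1790″ = 5.5866 pc.
M₁ = m₁ − 5 log₁₀ d₁ + 5 = 7.87 − 1.1125 + 5 = 11.7575.
M₂ = 0.97 − 3.7357 + 5 = 2.2343.
L₁/L₂ = 10^(0.4(M₂ − M₁)) = 10^(0.4 × (-9.5232)) = 10^(-3.80928) = 0.00015514.

L₁/L₂ = 0.0001551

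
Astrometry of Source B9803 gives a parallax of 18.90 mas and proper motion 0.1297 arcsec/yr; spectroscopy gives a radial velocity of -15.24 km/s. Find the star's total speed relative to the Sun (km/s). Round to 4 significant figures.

35.92 km/s

d = 1/p = 1/0.01890″ = 52.91 pc.
v_t = 4.740 μ d = 4.740 × 0.1297 × 52.91 = 32.528 km/s.
v = √(v_r² + v_t²) = √((-15.24)² + 32.528²) = √1290.33 = 35.921 km/s.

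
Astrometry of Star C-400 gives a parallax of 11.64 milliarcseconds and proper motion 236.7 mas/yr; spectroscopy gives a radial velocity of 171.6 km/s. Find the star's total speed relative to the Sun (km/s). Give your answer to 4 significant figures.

196.8 km/s

d = 1/p = 1/0.01164″ = 85.911 pc.
μ = 236.7 mas/yr = 0.2367 ″/yr.
v_t = 4.740 μ d = 4.740 × 0.2367 × 85.911 = 96.389 km/s.
v = √(v_r² + v_t²) = √(171.6² + 96.389²) = √38737.4 = 196.82 km/s.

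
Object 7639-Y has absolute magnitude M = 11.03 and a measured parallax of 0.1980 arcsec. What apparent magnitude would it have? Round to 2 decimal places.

d = 1/p = 1/0.1980″ = 5.0505 pc.
m − M = 5 log₁₀ d − 5 = 5 log₁₀(5.0505) − 5 = 3.5167 − 5 = -1.4833.
m = M + (m − M) = 11.03 + (-1.4833) = 9.55.

m = 9.55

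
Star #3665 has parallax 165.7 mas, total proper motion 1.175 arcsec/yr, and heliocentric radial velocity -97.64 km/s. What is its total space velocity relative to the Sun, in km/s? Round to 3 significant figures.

103 km/s

d = 1/p = 1/0.1657″ = 6.035 pc.
v_t = 4.740 μ d = 4.740 × 1.175 × 6.035 = 33.612 km/s.
v = √(v_r² + v_t²) = √((-97.64)² + 33.612²) = √10663.3 = 103.26 km/s.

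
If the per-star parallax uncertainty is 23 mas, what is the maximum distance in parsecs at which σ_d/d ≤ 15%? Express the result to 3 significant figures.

σ_d/d = σ_p/p, so the condition is σ_p/p ≤ 0.15, i.e. p ≥ σ_p/0.15.
p_min = 23/0.15 = 153.33 mas = 0.15333 arcsec.
d_max = 1/p_min = 1/0.15333 = 6.5219 pc.

6.52 pc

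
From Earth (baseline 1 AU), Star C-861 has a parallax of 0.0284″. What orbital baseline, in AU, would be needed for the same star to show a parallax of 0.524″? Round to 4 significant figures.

18.45 AU

Parallax scales linearly with baseline: p ∝ B, so B = p_target / p_Earth × 1 AU.
B = 0.524 / 0.0284 = 18.451 AU.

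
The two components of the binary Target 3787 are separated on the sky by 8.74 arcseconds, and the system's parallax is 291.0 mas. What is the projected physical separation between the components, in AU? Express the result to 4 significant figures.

30.03 AU

d = 1/p = 1/0.2910″ = 3.4364 pc.
At distance d (pc), an angle of θ arcsec spans θ·d AU: s = 8.74 × 3.4364 = 30.034 AU.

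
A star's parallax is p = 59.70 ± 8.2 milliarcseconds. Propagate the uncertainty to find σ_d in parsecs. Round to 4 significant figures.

2.301 pc

d = 1/p, so σ_d = σ_p / p².
σ_d = 0.00820 / (0.05970)² = 0.00820 / 0.0035641 = 2.3007 pc.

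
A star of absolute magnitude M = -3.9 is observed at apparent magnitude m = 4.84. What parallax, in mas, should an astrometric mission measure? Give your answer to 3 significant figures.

m − M = 4.84 − (-3.9) = 8.74.
d = 10^((m−M)/5 + 1) = 10^2.748 = 559.76 pc.
p = 1/d = 1/559.76 = 0.0017865 arcsec = 1.7865 mas.

1.79 mas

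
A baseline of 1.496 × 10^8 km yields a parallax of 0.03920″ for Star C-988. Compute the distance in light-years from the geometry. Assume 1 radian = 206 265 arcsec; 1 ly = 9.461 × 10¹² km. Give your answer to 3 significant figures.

θ = 0.03920″ = 0.03920/206265 = 1.9005 × 10^-7 rad.
d = B/θ = (1.496 × 10^8) / (1.9005 × 10^-7) = 7.8716 × 10^14 km = (7.8716 × 10^14) / (9.461 × 10^12) ly = 83.201 ly.

83.2 ly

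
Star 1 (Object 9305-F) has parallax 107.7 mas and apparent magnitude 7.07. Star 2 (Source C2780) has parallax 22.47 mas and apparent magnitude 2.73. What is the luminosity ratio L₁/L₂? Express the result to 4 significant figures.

L₁/L₂ = 0.0007994

d₁ = 1/p₁ = 1/0.1077″ = 9.2851 pc; d₂ = 1/p₂ = 1/0.02247″ = 44.504 pc.
M₁ = m₁ − 5 log₁₀ d₁ + 5 = 7.07 − 4.8389 + 5 = 7.2311.
M₂ = 2.73 − 8.2420 + 5 = -0.5120.
L₁/L₂ = 10^(0.4(M₂ − M₁)) = 10^(0.4 × (-7.7431)) = 10^(-3.09724) = 0.00079939.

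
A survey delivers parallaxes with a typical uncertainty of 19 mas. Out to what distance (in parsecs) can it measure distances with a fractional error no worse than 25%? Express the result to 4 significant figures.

13.16 pc

σ_d/d = σ_p/p, so the condition is σ_p/p ≤ 0.25, i.e. p ≥ σ_p/0.25.
p_min = 19/0.25 = 76 mas = 0.076 arcsec.
d_max = 1/p_min = 1/0.076 = 13.158 pc.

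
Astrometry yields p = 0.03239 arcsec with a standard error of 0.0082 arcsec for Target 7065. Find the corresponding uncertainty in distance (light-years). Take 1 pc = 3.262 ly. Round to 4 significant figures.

d = 1/p, so σ_d = σ_p / p².
σ_d = 0.00820 / (0.03239)² = 0.00820 / 0.0010491 = 7.8162 pc = 7.8162 × 3.262 ly = 25.496 ly.

25.50 ly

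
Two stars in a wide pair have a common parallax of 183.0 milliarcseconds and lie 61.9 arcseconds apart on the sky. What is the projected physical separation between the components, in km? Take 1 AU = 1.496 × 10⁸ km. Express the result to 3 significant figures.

d = 1/p = 1/0.1830″ = 5.4645 pc.
At distance d (pc), an angle of θ arcsec spans θ·d AU: s = 61.9 × 5.4645 = 338.25 AU.
= 338.25 × 1.496 × 10⁸ km = 5.0602 × 10^10 km.

5.06 × 10^10 km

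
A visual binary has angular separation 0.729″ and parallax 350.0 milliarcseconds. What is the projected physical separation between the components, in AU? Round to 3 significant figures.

2.08 AU

d = 1/p = 1/0.3500″ = 2.8571 pc.
At distance d (pc), an angle of θ arcsec spans θ·d AU: s = 0.729 × 2.8571 = 2.0828 AU.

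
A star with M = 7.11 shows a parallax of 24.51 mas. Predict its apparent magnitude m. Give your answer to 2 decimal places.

d = 1/p = 1/0.02451″ = 40.8 pc.
m − M = 5 log₁₀ d − 5 = 5 log₁₀(40.8) − 5 = 8.0533 − 5 = 3.0533.
m = M + (m − M) = 7.11 + 3.0533 = 10.16.

m = 10.16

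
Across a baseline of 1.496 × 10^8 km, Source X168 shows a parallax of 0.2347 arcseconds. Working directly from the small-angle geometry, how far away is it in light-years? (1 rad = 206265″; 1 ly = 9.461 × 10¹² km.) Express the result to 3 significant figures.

13.9 ly

θ = 0.2347″ = 0.2347/206265 = 1.1379 × 10^-6 rad.
d = B/θ = (1.496 × 10^8) / (1.1379 × 10^-6) = 1.3147 × 10^14 km = (1.3147 × 10^14) / (9.461 × 10^12) ly = 13.896 ly.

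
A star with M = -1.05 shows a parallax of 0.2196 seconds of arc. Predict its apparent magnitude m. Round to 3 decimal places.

m = -2.758

d = 1/p = 1/0.2196″ = 4.5537 pc.
m − M = 5 log₁₀ d − 5 = 5 log₁₀(4.5537) − 5 = 3.2918 − 5 = -1.7082.
m = M + (m − M) = -1.05 + (-1.7082) = -2.758.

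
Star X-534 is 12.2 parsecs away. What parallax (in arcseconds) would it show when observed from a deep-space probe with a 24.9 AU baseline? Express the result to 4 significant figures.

p (arcsec) = B (AU) / d (pc).
p = 24.9 / 12.2 = 2.041 arcsec.

2.041 arcsec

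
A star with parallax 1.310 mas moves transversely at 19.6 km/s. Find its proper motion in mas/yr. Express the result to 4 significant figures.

5.417 mas/yr

d = 1/p = 1/0.001310″ = 763.36 pc.
μ = v_t / (4.74 d) = 19.6 / (4.74 × 763.36) = 19.6 / 3618.3 = 0.0054169 ″/yr = 5.4169 mas/yr.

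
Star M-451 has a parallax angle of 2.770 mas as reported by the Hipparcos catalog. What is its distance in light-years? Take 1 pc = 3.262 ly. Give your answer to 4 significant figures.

1178 light years

p = 2.770 mas = 0.002770 arcsec.
d = 1/p = 1/0.002770 = 361.01 pc.
In light-years: 361.01 × 3.262 = 1177.6 ly.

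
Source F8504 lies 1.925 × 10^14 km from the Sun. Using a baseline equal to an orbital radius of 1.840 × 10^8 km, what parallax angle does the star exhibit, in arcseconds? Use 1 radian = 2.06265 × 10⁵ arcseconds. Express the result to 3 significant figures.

0.197 arcsec

θ ≈ B/d = (1.840 × 10^8) / (1.925 × 10^14) = 9.5584 × 10^-7 rad.
In arcseconds: 9.5584 × 10^-7 × 206265 = 0.19716″.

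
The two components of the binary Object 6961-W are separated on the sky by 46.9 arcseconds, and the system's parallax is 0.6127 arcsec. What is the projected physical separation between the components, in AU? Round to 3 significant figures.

76.5 AU

d = 1/p = 1/0.6127″ = 1.6321 pc.
At distance d (pc), an angle of θ arcsec spans θ·d AU: s = 46.9 × 1.6321 = 76.545 AU.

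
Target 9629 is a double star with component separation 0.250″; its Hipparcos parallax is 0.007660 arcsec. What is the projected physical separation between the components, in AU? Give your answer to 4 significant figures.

32.64 AU

d = 1/p = 1/0.007660″ = 130.55 pc.
At distance d (pc), an angle of θ arcsec spans θ·d AU: s = 0.250 × 130.55 = 32.638 AU.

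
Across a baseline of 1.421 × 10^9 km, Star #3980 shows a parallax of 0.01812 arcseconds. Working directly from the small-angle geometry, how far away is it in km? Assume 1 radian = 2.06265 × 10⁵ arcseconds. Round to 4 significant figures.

1.618 × 10^16 km

θ = 0.01812″ = 0.01812/206265 = 8.7848 × 10^-8 rad.
d = B/θ = (1.421 × 10^9) / (8.7848 × 10^-8) = 1.6176 × 10^16 km.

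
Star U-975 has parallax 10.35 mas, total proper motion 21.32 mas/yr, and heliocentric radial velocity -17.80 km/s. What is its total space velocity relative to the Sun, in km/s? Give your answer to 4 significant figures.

20.30 km/s

d = 1/p = 1/0.01035″ = 96.618 pc.
μ = 21.32 mas/yr = 0.02132 ″/yr.
v_t = 4.740 μ d = 4.740 × 0.02132 × 96.618 = 9.7639 km/s.
v = √(v_r² + v_t²) = √((-17.80)² + 9.7639²) = √412.174 = 20.302 km/s.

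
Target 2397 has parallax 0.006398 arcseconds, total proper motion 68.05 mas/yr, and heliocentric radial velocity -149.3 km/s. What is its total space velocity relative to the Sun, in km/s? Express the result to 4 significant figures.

d = 1/p = 1/0.006398″ = 156.3 pc.
μ = 68.05 mas/yr = 0.06805 ″/yr.
v_t = 4.740 μ d = 4.740 × 0.06805 × 156.3 = 50.416 km/s.
v = √(v_r² + v_t²) = √((-149.3)² + 50.416²) = √24832.3 = 157.58 km/s.

157.6 km/s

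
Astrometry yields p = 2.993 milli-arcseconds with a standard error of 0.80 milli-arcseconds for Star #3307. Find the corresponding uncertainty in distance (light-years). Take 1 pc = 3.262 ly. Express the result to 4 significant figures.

d = 1/p, so σ_d = σ_p / p².
σ_d = 0.000800 / (0.002993)² = 0.000800 / 0.000008958 = 89.306 pc = 89.306 × 3.262 ly = 291.32 ly.

291.3 ly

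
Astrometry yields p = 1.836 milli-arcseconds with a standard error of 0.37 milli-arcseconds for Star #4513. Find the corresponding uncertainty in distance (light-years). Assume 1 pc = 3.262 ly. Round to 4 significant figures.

d = 1/p, so σ_d = σ_p / p².
σ_d = 0.000370 / (0.001836)² = 0.000370 / 0.0000033709 = 109.76 pc = 109.76 × 3.262 ly = 358.04 ly.

358.0 ly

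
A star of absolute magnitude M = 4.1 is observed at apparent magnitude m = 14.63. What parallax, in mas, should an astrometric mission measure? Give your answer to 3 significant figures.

m − M = 14.63 − 4.1 = 10.53.
d = 10^((m−M)/5 + 1) = 10^3.106 = 1276.4 pc.
p = 1/d = 1/1276.4 = 0.00078345 arcsec = 0.78345 mas.

0.783 mas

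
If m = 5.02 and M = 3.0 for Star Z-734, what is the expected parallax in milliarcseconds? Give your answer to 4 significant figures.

39.45 mas

m − M = 5.02 − 3.0 = 2.02.
d = 10^((m−M)/5 + 1) = 10^1.404 = 25.351 pc.
p = 1/d = 1/25.351 = 0.039446 arcsec = 39.446 mas.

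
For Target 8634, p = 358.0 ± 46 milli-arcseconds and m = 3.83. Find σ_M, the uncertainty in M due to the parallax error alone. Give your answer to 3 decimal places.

σ_M = 0.279 mag

M = m − 5 log₁₀ d + 5 = m + 5 log₁₀ p + 5, so ∂M/∂p = 5/(p ln 10).
σ_M = (5/ln 10) · (σ_p/p) = 2.1715 × 46/358.0 = 2.1715 × 0.12849 = 0.27902.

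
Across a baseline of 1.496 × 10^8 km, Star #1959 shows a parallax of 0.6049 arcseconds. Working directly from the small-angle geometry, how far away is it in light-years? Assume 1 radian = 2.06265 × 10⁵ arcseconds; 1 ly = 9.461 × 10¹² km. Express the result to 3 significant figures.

θ = 0.6049″ = 0.6049/206265 = 2.9326 × 10^-6 rad.
d = B/θ = (1.496 × 10^8) / (2.9326 × 10^-6) = 5.1013 × 10^13 km = (5.1013 × 10^13) / (9.461 × 10^12) ly = 5.3919 ly.

5.39 ly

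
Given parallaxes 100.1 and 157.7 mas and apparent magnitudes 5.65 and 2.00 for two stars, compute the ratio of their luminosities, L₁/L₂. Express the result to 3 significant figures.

d₁ = 1/p₁ = 1/0.1001″ = 9.99 pc; d₂ = 1/p₂ = 1/0.1577″ = 6.3412 pc.
M₁ = m₁ − 5 log₁₀ d₁ + 5 = 5.65 − 4.9978 + 5 = 5.6522.
M₂ = 2.00 − 4.0109 + 5 = 2.9891.
L₁/L₂ = 10^(0.4(M₂ − M₁)) = 10^(0.4 × (-2.6631)) = 10^(-1.06524) = 0.086052.

L₁/L₂ = 0.0861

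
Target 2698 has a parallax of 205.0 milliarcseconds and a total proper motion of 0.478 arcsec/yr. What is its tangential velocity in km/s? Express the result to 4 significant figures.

d = 1/p = 1/0.2050″ = 4.878 pc.
v_t = 4.74 × μ × d = 4.74 × 0.478 × 4.878 = 11.052 km/s.

11.05 km/s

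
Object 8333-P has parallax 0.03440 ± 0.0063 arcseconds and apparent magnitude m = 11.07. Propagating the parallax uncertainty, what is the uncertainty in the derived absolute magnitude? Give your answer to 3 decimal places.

σ_M = 0.398 mag

M = m − 5 log₁₀ d + 5 = m + 5 log₁₀ p + 5, so ∂M/∂p = 5/(p ln 10).
σ_M = (5/ln 10) · (σ_p/p) = 2.1715 × 0.0063/0.03440 = 2.1715 × 0.18314 = 0.39769.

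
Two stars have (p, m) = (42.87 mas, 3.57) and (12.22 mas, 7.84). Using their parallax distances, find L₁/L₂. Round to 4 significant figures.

L₁/L₂ = 4.148

d₁ = 1/p₁ = 1/0.04287″ = 23.326 pc; d₂ = 1/p₂ = 1/0.01222″ = 81.833 pc.
M₁ = m₁ − 5 log₁₀ d₁ + 5 = 3.57 − 6.8392 + 5 = 1.7308.
M₂ = 7.84 − 9.5646 + 5 = 3.2754.
L₁/L₂ = 10^(0.4(M₂ − M₁)) = 10^(0.4 × 1.5446) = 10^0.61784 = 4.148.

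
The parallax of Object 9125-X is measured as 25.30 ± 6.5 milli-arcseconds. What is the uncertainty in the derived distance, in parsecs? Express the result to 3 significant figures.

10.2 pc

d = 1/p, so σ_d = σ_p / p².
σ_d = 0.00650 / (0.02530)² = 0.00650 / 0.00064009 = 10.155 pc.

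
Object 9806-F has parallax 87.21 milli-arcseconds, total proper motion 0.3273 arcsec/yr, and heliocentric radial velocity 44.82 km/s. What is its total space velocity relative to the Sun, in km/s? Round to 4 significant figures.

48.22 km/s

d = 1/p = 1/0.08721″ = 11.467 pc.
v_t = 4.740 μ d = 4.740 × 0.3273 × 11.467 = 17.79 km/s.
v = √(v_r² + v_t²) = √(44.82² + 17.79²) = √2325.32 = 48.222 km/s.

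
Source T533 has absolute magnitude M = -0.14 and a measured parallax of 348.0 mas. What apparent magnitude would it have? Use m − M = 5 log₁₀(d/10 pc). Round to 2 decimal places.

d = 1/p = 1/0.3480″ = 2.8736 pc.
m − M = 5 log₁₀ d − 5 = 5 log₁₀(2.8736) − 5 = 2.2921 − 5 = -2.7079.
m = M + (m − M) = -0.14 + (-2.7079) = -2.85.

m = -2.85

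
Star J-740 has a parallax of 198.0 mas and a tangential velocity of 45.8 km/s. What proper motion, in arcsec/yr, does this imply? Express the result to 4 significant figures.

1.913 arcsec/yr

d = 1/p = 1/0.1980″ = 5.0505 pc.
μ = v_t / (4.74 d) = 45.8 / (4.74 × 5.0505) = 45.8 / 23.939 = 1.9132 ″/yr.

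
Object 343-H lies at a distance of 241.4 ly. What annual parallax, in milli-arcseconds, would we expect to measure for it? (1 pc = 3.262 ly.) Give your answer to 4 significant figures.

d = 241.4 ly ÷ 3.262 = 74.004 pc.
p = 1/d = 1/74.004 = 0.013513 arcsec.
= 0.013513 × 1000 = 13.513 mas.

13.51 mas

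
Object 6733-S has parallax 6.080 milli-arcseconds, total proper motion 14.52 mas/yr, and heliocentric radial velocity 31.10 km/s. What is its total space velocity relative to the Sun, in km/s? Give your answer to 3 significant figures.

33.1 km/s

d = 1/p = 1/0.006080″ = 164.47 pc.
μ = 14.52 mas/yr = 0.01452 ″/yr.
v_t = 4.740 μ d = 4.740 × 0.01452 × 164.47 = 11.32 km/s.
v = √(v_r² + v_t²) = √(31.10² + 11.32²) = √1095.35 = 33.096 km/s.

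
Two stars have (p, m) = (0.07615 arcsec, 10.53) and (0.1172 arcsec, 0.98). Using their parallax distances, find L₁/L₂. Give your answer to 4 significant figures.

d₁ = 1/p₁ = 1/0.07615″ = 13.132 pc; d₂ = 1/p₂ = 1/0.1172″ = 8.5324 pc.
M₁ = m₁ − 5 log₁₀ d₁ + 5 = 10.53 − 5.5917 + 5 = 9.9383.
M₂ = 0.98 − 4.6554 + 5 = 1.3246.
L₁/L₂ = 10^(0.4(M₂ − M₁)) = 10^(0.4 × (-8.6137)) = 10^(-3.44548) = 0.00035853.

L₁/L₂ = 0.0003585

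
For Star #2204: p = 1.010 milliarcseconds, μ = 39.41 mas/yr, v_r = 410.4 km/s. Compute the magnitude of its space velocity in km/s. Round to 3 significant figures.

450 km/s

d = 1/p = 1/0.001010″ = 990.1 pc.
μ = 39.41 mas/yr = 0.03941 ″/yr.
v_t = 4.740 μ d = 4.740 × 0.03941 × 990.1 = 184.95 km/s.
v = √(v_r² + v_t²) = √(410.4² + 184.95²) = √202635 = 450.15 km/s.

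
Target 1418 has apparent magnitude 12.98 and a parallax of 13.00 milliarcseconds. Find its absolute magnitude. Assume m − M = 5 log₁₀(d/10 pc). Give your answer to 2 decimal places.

d = 1/p = 1/0.01300″ = 76.923 pc.
m − M = 5 log₁₀(76.923) − 5 = 9.4303 − 5 = 4.4303.
M = m − (m − M) = 12.98 − 4.4303 = 8.55.

M = 8.55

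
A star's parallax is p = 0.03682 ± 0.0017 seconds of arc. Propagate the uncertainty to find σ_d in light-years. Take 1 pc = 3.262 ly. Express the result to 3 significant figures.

4.09 ly

d = 1/p, so σ_d = σ_p / p².
σ_d = 0.00170 / (0.03682)² = 0.00170 / 0.0013557 = 1.254 pc = 1.254 × 3.262 ly = 4.0905 ly.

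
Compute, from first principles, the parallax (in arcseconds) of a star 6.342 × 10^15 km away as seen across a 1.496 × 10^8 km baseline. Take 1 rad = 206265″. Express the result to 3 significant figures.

θ ≈ B/d = (1.496 × 10^8) / (6.342 × 10^15) = 2.3589 × 10^-8 rad.
In arcseconds: 2.3589 × 10^-8 × 206265 = 0.0048656″.

0.00487 arcsec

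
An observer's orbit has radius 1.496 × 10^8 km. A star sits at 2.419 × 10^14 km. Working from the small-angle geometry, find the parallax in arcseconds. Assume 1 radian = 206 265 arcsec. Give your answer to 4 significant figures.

θ ≈ B/d = (1.496 × 10^8) / (2.419 × 10^14) = 6.1844 × 10^-7 rad.
In arcseconds: 6.1844 × 10^-7 × 206265 = 0.12756″.

0.1276 arcsec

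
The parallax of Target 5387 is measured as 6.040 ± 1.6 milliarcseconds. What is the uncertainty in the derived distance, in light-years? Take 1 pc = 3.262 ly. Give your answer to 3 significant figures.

d = 1/p, so σ_d = σ_p / p².
σ_d = 0.00160 / (0.006040)² = 0.00160 / 0.000036482 = 43.857 pc = 43.857 × 3.262 ly = 143.06 ly.

143 ly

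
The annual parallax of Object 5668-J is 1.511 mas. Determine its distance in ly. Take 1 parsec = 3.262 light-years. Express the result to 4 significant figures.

p = 1.511 mas = 0.001511 arcsec.
d = 1/p = 1/0.001511 = 661.81 pc.
In light-years: 661.81 × 3.262 = 2158.8 ly.

2159 ly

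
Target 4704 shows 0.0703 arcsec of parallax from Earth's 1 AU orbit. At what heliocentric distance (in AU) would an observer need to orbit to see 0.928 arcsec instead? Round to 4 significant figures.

13.20 AU

Parallax scales linearly with baseline: p ∝ B, so B = p_target / p_Earth × 1 AU.
B = 0.928 / 0.0703 = 13.201 AU.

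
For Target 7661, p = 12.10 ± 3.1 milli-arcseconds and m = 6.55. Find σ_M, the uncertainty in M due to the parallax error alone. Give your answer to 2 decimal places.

σ_M = 0.56 mag

M = m − 5 log₁₀ d + 5 = m + 5 log₁₀ p + 5, so ∂M/∂p = 5/(p ln 10).
σ_M = (5/ln 10) · (σ_p/p) = 2.1715 × 3.1/12.10 = 2.1715 × 0.2562 = 0.55634.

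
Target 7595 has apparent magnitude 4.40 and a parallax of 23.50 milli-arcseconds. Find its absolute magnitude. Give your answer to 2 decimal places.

d = 1/p = 1/0.02350″ = 42.553 pc.
m − M = 5 log₁₀(42.553) − 5 = 8.1447 − 5 = 3.1447.
M = m − (m − M) = 4.40 − 3.1447 = 1.26.

M = 1.26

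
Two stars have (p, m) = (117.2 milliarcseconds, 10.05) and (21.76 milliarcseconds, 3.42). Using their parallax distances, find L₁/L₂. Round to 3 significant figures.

L₁/L₂ = 7.68 × 10^-5

d₁ = 1/p₁ = 1/0.1172″ = 8.5324 pc; d₂ = 1/p₂ = 1/0.02176″ = 45.956 pc.
M₁ = m₁ − 5 log₁₀ d₁ + 5 = 10.05 − 4.6554 + 5 = 10.3946.
M₂ = 3.42 − 8.3117 + 5 = 0.1083.
L₁/L₂ = 10^(0.4(M₂ − M₁)) = 10^(0.4 × (-10.2863)) = 10^(-4.11452) = 0.000076821.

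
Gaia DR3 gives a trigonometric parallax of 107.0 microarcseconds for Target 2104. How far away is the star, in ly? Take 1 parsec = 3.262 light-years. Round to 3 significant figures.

p = 107.0 microarcseconds = 0.0001070 arcsec.
d = 1/p = 1/0.0001070 = 9345.8 pc.
In light-years: 9345.8 × 3.262 = 30486 ly.

30500 ly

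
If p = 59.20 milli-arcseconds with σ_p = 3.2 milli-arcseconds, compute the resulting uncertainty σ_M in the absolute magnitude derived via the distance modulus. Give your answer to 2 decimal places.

σ_M = 0.12 mag

M = m − 5 log₁₀ d + 5 = m + 5 log₁₀ p + 5, so ∂M/∂p = 5/(p ln 10).
σ_M = (5/ln 10) · (σ_p/p) = 2.1715 × 3.2/59.20 = 2.1715 × 0.054054 = 0.11738.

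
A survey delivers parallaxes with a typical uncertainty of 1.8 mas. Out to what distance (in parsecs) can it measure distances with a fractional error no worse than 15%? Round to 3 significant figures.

σ_d/d = σ_p/p, so the condition is σ_p/p ≤ 0.15, i.e. p ≥ σ_p/0.15.
p_min = 1.8/0.15 = 12 mas = 0.012 arcsec.
d_max = 1/p_min = 1/0.012 = 83.333 pc.

83.3 pc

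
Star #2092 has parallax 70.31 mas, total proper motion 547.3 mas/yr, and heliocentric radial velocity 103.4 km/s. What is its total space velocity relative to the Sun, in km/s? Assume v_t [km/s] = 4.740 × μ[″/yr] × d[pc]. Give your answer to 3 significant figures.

d = 1/p = 1/0.07031″ = 14.223 pc.
μ = 547.3 mas/yr = 0.5473 ″/yr.
v_t = 4.740 μ d = 4.740 × 0.5473 × 14.223 = 36.897 km/s.
v = √(v_r² + v_t²) = √(103.4² + 36.897²) = √12052.9 = 109.79 km/s.

110 km/s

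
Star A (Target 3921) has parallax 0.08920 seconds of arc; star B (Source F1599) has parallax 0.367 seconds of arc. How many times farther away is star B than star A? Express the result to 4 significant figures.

Since d = 1/p, d_B/d_A = p_A/p_B.
= 0.08920 / 0.367 = 0.24305.

0.2431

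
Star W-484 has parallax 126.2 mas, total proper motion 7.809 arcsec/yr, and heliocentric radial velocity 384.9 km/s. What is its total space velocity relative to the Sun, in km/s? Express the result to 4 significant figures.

483.9 km/s

d = 1/p = 1/0.1262″ = 7.9239 pc.
v_t = 4.740 μ d = 4.740 × 7.809 × 7.9239 = 293.3 km/s.
v = √(v_r² + v_t²) = √(384.9² + 293.3²) = √234173 = 483.91 km/s.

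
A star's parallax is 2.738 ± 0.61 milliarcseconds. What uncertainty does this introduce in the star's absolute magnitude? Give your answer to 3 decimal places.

M = m − 5 log₁₀ d + 5 = m + 5 log₁₀ p + 5, so ∂M/∂p = 5/(p ln 10).
σ_M = (5/ln 10) · (σ_p/p) = 2.1715 × 0.61/2.738 = 2.1715 × 0.22279 = 0.48379.

σ_M = 0.484 mag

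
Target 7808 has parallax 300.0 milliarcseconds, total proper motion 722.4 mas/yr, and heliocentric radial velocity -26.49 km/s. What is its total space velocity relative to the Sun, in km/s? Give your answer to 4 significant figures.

d = 1/p = 1/0.3000″ = 3.3333 pc.
μ = 722.4 mas/yr = 0.7224 ″/yr.
v_t = 4.740 μ d = 4.740 × 0.7224 × 3.3333 = 11.414 km/s.
v = √(v_r² + v_t²) = √((-26.49)² + 11.414²) = √831.999 = 28.844 km/s.

28.84 km/s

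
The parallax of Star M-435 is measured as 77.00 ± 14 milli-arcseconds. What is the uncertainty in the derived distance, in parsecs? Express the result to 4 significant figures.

d = 1/p, so σ_d = σ_p / p².
σ_d = 0.0140 / (0.07700)² = 0.0140 / 0.005929 = 2.3613 pc.

2.361 pc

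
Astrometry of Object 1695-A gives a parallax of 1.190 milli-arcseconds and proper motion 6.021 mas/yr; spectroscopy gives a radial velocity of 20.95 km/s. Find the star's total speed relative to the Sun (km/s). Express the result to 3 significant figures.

d = 1/p = 1/0.001190″ = 840.34 pc.
μ = 6.021 mas/yr = 0.006021 ″/yr.
v_t = 4.740 μ d = 4.740 × 0.006021 × 840.34 = 23.983 km/s.
v = √(v_r² + v_t²) = √(20.95² + 23.983²) = √1014.09 = 31.845 km/s.

31.8 km/s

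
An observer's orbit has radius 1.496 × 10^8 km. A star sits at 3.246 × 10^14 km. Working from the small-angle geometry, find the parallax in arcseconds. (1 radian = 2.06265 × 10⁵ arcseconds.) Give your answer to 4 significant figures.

θ ≈ B/d = (1.496 × 10^8) / (3.246 × 10^14) = 4.6087 × 10^-7 rad.
In arcseconds: 4.6087 × 10^-7 × 206265 = 0.095061″.

0.09506 arcsec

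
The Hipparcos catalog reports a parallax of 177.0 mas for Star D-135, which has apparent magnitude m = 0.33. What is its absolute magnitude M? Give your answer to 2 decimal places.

M = 1.57

d = 1/p = 1/0.1770″ = 5.6497 pc.
m − M = 5 log₁₀(5.6497) − 5 = 3.7601 − 5 = -1.2399.
M = m − (m − M) = 0.33 − (-1.2399) = 1.57.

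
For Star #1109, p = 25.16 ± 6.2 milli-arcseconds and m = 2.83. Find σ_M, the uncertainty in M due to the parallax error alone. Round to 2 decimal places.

M = m − 5 log₁₀ d + 5 = m + 5 log₁₀ p + 5, so ∂M/∂p = 5/(p ln 10).
σ_M = (5/ln 10) · (σ_p/p) = 2.1715 × 6.2/25.16 = 2.1715 × 0.24642 = 0.5351.

σ_M = 0.54 mag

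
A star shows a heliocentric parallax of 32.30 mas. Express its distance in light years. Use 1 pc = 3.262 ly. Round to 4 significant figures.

p = 32.30 mas = 0.03230 arcsec.
d = 1/p = 1/0.03230 = 30.96 pc.
In light-years: 30.96 × 3.262 = 100.99 ly.

101.0 light years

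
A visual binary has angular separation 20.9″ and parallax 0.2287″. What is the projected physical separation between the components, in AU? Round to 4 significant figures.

91.39 AU

d = 1/p = 1/0.2287″ = 4.3725 pc.
At distance d (pc), an angle of θ arcsec spans θ·d AU: s = 20.9 × 4.3725 = 91.385 AU.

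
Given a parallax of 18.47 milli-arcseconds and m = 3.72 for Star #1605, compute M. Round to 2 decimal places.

d = 1/p = 1/0.01847″ = 54.142 pc.
m − M = 5 log₁₀(54.142) − 5 = 8.6677 − 5 = 3.6677.
M = m − (m − M) = 3.72 − 3.6677 = 0.05.

M = 0.05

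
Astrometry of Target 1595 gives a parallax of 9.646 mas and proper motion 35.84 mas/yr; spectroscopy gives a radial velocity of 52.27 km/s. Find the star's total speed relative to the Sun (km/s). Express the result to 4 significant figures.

d = 1/p = 1/0.009646″ = 103.67 pc.
μ = 35.84 mas/yr = 0.03584 ″/yr.
v_t = 4.740 μ d = 4.740 × 0.03584 × 103.67 = 17.612 km/s.
v = √(v_r² + v_t²) = √(52.27² + 17.612²) = √3042.34 = 55.157 km/s.

55.16 km/s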